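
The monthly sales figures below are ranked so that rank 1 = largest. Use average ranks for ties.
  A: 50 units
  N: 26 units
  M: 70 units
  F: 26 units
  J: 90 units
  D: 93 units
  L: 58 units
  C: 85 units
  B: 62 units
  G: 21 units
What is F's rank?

Sorted (descending): 93, 90, 85, 70, 62, 58, 50, 26, 26, 21
The 2 values of 26 occupy positions 8–9 → average rank (8+9)/2 = 8.5.
F has value 26 units → rank 8.5.

8.5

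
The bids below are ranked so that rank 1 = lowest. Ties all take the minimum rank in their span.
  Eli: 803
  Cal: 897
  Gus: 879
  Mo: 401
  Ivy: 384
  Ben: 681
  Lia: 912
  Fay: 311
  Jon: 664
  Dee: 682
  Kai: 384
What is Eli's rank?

8

Sorted (ascending): 311, 384, 384, 401, 664, 681, 682, 803, 879, 897, 912
The 2 values of 384 occupy positions 2–3 → each gets rank 2.
Eli has value 803 → rank 8.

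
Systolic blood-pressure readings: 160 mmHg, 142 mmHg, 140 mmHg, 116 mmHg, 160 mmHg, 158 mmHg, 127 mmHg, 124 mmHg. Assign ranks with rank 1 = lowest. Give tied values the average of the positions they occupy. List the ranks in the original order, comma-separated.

7.5, 5, 4, 1, 7.5, 6, 3, 2

Sorted (ascending): 116, 124, 127, 140, 142, 158, 160, 160
The 2 values of 160 occupy positions 7–8 → average rank (7+8)/2 = 7.5.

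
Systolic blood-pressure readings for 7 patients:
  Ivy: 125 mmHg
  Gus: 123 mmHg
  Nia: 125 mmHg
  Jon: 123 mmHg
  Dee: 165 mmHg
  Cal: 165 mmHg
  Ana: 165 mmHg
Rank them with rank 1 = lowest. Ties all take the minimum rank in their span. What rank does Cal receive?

5

Sorted (ascending): 123, 123, 125, 125, 165, 165, 165
The 2 values of 123 occupy positions 1–2 → each gets rank 1.
The 2 values of 125 occupy positions 3–4 → each gets rank 3.
The 3 values of 165 occupy positions 5–7 → each gets rank 5.
Cal has value 165 mmHg → rank 5.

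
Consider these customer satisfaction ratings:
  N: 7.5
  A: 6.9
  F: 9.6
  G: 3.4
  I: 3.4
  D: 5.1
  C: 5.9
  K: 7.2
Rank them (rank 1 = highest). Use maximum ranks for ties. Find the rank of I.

8

Sorted (descending): 9.6, 7.5, 7.2, 6.9, 5.9, 5.1, 3.4, 3.4
The 2 values of 3.4 occupy positions 7–8 → each gets rank 8.
I has value 3.4 → rank 8.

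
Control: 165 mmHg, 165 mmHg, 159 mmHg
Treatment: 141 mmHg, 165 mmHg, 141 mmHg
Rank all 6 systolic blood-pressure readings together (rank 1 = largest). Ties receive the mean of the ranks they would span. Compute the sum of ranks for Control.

Sorted (descending): 165, 165, 165, 159, 141, 141
The 3 values of 165 occupy positions 1–3 → average rank 2.
The 2 values of 141 occupy positions 5–6 → average rank (5+6)/2 = 5.5.
Control values → pooled ranks: 165→2, 165→2, 159→4
Rank sum = 2 + 2 + 4 = 8

8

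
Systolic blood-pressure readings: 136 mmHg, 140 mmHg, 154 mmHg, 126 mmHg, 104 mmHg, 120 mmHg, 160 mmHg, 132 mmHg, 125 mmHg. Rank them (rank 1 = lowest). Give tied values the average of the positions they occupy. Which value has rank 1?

Sorted (ascending): 104, 120, 125, 126, 132, 136, 140, 154, 160
No ties — each value takes its position as its rank.
Rank 1 → value 104.

104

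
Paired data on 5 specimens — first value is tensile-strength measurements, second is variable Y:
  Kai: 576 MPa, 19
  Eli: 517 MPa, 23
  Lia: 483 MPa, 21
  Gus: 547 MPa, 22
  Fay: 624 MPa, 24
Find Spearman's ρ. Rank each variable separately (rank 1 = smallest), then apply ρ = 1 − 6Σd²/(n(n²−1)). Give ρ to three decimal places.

0.300

Ranks of variable 1: 4, 2, 1, 3, 5
Ranks of variable 2: 1, 4, 2, 3, 5
d = r₁ − r₂: 3, -2, -1, 0, 0
d²: 9, 4, 1, 0, 0; Σd² = 14
ρ = 1 − 6·14/(5·24) = 1 − 84/120 = 0.300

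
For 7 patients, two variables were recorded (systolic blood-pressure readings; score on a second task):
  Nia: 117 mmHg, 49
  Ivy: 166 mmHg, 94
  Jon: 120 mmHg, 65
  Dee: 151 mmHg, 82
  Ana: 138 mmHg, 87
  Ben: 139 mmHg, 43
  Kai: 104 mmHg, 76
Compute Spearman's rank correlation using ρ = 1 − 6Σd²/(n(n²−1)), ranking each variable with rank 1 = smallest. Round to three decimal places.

0.464

Ranks of variable 1: 2, 7, 3, 6, 4, 5, 1
Ranks of variable 2: 2, 7, 3, 5, 6, 1, 4
d = r₁ − r₂: 0, 0, 0, 1, -2, 4, -3
d²: 0, 0, 0, 1, 4, 16, 9; Σd² = 30
ρ = 1 − 6·30/(7·48) = 1 − 180/336 = 0.464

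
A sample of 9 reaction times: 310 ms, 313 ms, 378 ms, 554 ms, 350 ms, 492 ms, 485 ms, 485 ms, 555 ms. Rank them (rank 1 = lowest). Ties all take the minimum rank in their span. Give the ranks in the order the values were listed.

1, 2, 4, 8, 3, 7, 5, 5, 9

Sorted (ascending): 310, 313, 350, 378, 485, 485, 492, 554, 555
The 2 values of 485 occupy positions 5–6 → each gets rank 5.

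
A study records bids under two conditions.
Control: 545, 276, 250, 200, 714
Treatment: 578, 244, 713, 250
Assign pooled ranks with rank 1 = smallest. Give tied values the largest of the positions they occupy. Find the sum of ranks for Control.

25

Sorted (ascending): 200, 244, 250, 250, 276, 545, 578, 713, 714
The 2 values of 250 occupy positions 3–4 → each gets rank 4.
Control values → pooled ranks: 545→6, 276→5, 250→4, 200→1, 714→9
Rank sum = 6 + 5 + 4 + 1 + 9 = 25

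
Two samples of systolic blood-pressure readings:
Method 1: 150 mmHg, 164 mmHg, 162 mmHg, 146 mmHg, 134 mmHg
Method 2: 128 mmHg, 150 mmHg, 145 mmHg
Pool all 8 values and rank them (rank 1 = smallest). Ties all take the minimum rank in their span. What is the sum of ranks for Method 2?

9

Sorted (ascending): 128, 134, 145, 146, 150, 150, 162, 164
The 2 values of 150 occupy positions 5–6 → each gets rank 5.
Method 2 values → pooled ranks: 128→1, 150→5, 145→3
Rank sum = 1 + 5 + 3 = 9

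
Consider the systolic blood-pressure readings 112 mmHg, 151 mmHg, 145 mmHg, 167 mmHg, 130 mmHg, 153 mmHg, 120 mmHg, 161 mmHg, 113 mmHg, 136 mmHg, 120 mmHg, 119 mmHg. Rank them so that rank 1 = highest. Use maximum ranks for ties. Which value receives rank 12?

112

Sorted (descending): 167, 161, 153, 151, 145, 136, 130, 120, 120, 119, 113, 112
The 2 values of 120 occupy positions 8–9 → each gets rank 9.
Rank 12 → value 112.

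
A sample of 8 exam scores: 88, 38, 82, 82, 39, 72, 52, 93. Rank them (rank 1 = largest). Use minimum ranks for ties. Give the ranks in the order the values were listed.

Sorted (descending): 93, 88, 82, 82, 72, 52, 39, 38
The 2 values of 82 occupy positions 3–4 → each gets rank 3.

2, 8, 3, 3, 7, 5, 6, 1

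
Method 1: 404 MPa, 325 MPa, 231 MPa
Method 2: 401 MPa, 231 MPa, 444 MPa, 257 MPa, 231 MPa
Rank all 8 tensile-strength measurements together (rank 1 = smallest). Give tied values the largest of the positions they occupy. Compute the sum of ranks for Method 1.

Sorted (ascending): 231, 231, 231, 257, 325, 401, 404, 444
The 3 values of 231 occupy positions 1–3 → each gets rank 3.
Method 1 values → pooled ranks: 404→7, 325→5, 231→3
Rank sum = 7 + 5 + 3 = 15

15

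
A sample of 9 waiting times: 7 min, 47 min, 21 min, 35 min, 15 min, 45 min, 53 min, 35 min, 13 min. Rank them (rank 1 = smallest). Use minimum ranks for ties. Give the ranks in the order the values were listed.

1, 8, 4, 5, 3, 7, 9, 5, 2

Sorted (ascending): 7, 13, 15, 21, 35, 35, 45, 47, 53
The 2 values of 35 occupy positions 5–6 → each gets rank 5.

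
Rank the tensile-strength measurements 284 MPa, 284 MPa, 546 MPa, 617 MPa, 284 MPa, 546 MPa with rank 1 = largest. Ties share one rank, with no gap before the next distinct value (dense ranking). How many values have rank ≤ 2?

Sorted (descending): 617, 546, 546, 284, 284, 284
The 2 values of 546 share dense rank 2.
The 3 values of 284 share dense rank 3.
Remaining distinct values take the next consecutive integers.
Ranks ≤ 2: {1, 2, 2} → 3 values.

3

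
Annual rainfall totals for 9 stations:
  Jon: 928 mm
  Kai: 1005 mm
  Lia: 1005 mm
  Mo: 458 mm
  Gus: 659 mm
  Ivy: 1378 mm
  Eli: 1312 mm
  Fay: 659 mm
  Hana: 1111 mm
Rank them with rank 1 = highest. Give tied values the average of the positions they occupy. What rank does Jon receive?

Sorted (descending): 1378, 1312, 1111, 1005, 1005, 928, 659, 659, 458
The 2 values of 1005 occupy positions 4–5 → average rank (4+5)/2 = 4.5.
The 2 values of 659 occupy positions 7–8 → average rank (7+8)/2 = 7.5.
Jon has value 928 mm → rank 6.

6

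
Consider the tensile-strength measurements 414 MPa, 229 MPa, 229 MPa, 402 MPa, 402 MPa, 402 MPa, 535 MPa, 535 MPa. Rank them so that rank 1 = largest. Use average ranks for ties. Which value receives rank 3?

Sorted (descending): 535, 535, 414, 402, 402, 402, 229, 229
The 2 values of 535 occupy positions 1–2 → average rank (1+2)/2 = 1.5.
The 3 values of 402 occupy positions 4–6 → average rank 5.
The 2 values of 229 occupy positions 7–8 → average rank (7+8)/2 = 7.5.
Rank 3 → value 414.

414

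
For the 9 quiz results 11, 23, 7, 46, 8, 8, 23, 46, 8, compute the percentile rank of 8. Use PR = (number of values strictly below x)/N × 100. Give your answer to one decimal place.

N = 9.
Strictly below 8: 1. Equal to 8: 3.
PR = 1/9 × 100 = 11.1

11.1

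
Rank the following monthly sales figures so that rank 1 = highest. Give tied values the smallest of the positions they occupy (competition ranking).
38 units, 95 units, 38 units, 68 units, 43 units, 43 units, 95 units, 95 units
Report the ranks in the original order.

7, 1, 7, 4, 5, 5, 1, 1

Sorted (descending): 95, 95, 95, 68, 43, 43, 38, 38
The 3 values of 95 occupy positions 1–3 → each gets rank 1.
The 2 values of 43 occupy positions 5–6 → each gets rank 5.
The 2 values of 38 occupy positions 7–8 → each gets rank 7.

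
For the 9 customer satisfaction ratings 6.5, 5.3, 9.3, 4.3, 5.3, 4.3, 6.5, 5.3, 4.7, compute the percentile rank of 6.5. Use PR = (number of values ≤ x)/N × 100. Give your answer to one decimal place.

N = 9.
Strictly below 6.5: 6. Equal to 6.5: 2.
PR = 8/9 × 100 = 88.9

88.9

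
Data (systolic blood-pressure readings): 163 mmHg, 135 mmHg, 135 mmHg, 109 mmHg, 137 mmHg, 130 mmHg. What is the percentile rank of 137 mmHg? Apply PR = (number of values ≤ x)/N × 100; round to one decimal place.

83.3

N = 6.
Strictly below 137: 4. Equal to 137: 1.
PR = 5/6 × 100 = 83.3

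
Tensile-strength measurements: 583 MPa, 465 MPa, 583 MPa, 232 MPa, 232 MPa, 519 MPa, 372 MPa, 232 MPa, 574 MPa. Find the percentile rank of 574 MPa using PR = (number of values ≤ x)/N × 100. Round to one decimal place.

77.8

N = 9.
Strictly below 574: 6. Equal to 574: 1.
PR = 7/9 × 100 = 77.8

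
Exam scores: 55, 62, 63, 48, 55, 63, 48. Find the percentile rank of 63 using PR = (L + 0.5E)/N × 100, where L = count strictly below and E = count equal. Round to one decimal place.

N = 7.
Strictly below 63: 5. Equal to 63: 2.
PR = (5 + 0.5·2)/7 × 100 = 85.7

85.7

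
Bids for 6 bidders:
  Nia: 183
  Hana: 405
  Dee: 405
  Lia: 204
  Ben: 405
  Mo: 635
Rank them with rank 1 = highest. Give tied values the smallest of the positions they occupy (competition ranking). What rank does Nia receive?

Sorted (descending): 635, 405, 405, 405, 204, 183
The 3 values of 405 occupy positions 2–4 → each gets rank 2.
Nia has value 183 → rank 6.

6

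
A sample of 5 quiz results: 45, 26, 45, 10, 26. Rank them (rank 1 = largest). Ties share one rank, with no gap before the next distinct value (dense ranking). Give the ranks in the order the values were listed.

Sorted (descending): 45, 45, 26, 26, 10
The 2 values of 45 share dense rank 1.
The 2 values of 26 share dense rank 2.
Remaining distinct values take the next consecutive integers.

1, 2, 1, 3, 2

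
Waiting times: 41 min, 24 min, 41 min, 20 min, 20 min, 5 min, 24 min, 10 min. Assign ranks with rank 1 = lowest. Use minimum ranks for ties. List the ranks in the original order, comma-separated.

Sorted (ascending): 5, 10, 20, 20, 24, 24, 41, 41
The 2 values of 20 occupy positions 3–4 → each gets rank 3.
The 2 values of 24 occupy positions 5–6 → each gets rank 5.
The 2 values of 41 occupy positions 7–8 → each gets rank 7.

7, 5, 7, 3, 3, 1, 5, 2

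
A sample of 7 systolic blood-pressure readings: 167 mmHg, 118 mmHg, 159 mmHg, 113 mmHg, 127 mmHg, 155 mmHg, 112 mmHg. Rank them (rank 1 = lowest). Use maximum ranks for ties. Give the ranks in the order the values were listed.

Sorted (ascending): 112, 113, 118, 127, 155, 159, 167
No ties — each value takes its position as its rank.

7, 3, 6, 2, 4, 5, 1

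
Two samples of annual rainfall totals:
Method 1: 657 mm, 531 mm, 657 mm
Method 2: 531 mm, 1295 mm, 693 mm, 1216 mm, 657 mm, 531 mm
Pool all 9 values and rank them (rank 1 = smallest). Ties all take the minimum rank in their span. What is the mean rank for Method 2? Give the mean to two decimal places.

Sorted (ascending): 531, 531, 531, 657, 657, 657, 693, 1216, 1295
The 3 values of 531 occupy positions 1–3 → each gets rank 1.
The 3 values of 657 occupy positions 4–6 → each gets rank 4.
Method 2 values → pooled ranks: 531→1, 1295→9, 693→7, 1216→8, 657→4, 531→1
Mean rank = (1 + 9 + 7 + 8 + 4 + 1) / 6 = 5.00

5.00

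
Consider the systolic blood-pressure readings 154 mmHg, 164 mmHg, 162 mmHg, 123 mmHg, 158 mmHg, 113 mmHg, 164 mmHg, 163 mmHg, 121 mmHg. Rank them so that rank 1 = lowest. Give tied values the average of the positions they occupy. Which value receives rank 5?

Sorted (ascending): 113, 121, 123, 154, 158, 162, 163, 164, 164
The 2 values of 164 occupy positions 8–9 → average rank (8+9)/2 = 8.5.
Rank 5 → value 158.

158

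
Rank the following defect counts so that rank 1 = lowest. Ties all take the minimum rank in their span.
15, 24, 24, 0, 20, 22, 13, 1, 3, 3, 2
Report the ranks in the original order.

Sorted (ascending): 0, 1, 2, 3, 3, 13, 15, 20, 22, 24, 24
The 2 values of 3 occupy positions 4–5 → each gets rank 4.
The 2 values of 24 occupy positions 10–11 → each gets rank 10.

7, 10, 10, 1, 8, 9, 6, 2, 4, 4, 3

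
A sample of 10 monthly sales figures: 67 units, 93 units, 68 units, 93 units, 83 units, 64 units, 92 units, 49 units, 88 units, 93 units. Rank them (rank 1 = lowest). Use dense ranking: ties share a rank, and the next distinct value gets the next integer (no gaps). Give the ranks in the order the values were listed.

3, 8, 4, 8, 5, 2, 7, 1, 6, 8

Sorted (ascending): 49, 64, 67, 68, 83, 88, 92, 93, 93, 93
The 3 values of 93 share dense rank 8.
Remaining distinct values take the next consecutive integers.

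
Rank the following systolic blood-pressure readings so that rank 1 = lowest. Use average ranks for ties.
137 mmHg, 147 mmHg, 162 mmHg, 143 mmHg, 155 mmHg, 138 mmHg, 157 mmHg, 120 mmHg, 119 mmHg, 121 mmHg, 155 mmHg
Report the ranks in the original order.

Sorted (ascending): 119, 120, 121, 137, 138, 143, 147, 155, 155, 157, 162
The 2 values of 155 occupy positions 8–9 → average rank (8+9)/2 = 8.5.

4, 7, 11, 6, 8.5, 5, 10, 2, 1, 3, 8.5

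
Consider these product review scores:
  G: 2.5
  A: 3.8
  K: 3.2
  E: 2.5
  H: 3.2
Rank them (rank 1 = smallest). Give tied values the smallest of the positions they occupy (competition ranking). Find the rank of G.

1

Sorted (ascending): 2.5, 2.5, 3.2, 3.2, 3.8
The 2 values of 2.5 occupy positions 1–2 → each gets rank 1.
The 2 values of 3.2 occupy positions 3–4 → each gets rank 3.
G has value 2.5 → rank 1.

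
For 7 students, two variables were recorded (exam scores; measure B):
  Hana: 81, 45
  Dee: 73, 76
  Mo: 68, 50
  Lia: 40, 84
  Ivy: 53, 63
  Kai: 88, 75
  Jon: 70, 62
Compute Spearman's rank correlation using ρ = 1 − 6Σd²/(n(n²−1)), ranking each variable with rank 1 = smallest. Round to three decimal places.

Ranks of variable 1: 6, 5, 3, 1, 2, 7, 4
Ranks of variable 2: 1, 6, 2, 7, 4, 5, 3
d = r₁ − r₂: 5, -1, 1, -6, -2, 2, 1
d²: 25, 1, 1, 36, 4, 4, 1; Σd² = 72
ρ = 1 − 6·72/(7·48) = 1 − 432/336 = -0.286

-0.286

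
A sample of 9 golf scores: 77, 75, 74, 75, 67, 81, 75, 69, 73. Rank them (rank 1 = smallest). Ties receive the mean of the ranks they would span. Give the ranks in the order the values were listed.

8, 6, 4, 6, 1, 9, 6, 2, 3

Sorted (ascending): 67, 69, 73, 74, 75, 75, 75, 77, 81
The 3 values of 75 occupy positions 5–7 → average rank 6.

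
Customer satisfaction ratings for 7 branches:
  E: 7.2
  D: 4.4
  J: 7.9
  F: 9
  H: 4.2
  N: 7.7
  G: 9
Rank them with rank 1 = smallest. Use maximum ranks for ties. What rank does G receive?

Sorted (ascending): 4.2, 4.4, 7.2, 7.7, 7.9, 9, 9
The 2 values of 9 occupy positions 6–7 → each gets rank 7.
G has value 9 → rank 7.

7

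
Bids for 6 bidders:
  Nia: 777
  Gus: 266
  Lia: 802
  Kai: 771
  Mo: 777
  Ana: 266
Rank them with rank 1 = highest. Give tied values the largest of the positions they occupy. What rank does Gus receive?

6

Sorted (descending): 802, 777, 777, 771, 266, 266
The 2 values of 777 occupy positions 2–3 → each gets rank 3.
The 2 values of 266 occupy positions 5–6 → each gets rank 6.
Gus has value 266 → rank 6.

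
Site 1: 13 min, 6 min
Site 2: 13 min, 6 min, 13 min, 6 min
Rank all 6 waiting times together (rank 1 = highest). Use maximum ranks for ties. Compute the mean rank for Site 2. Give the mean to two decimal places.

Sorted (descending): 13, 13, 13, 6, 6, 6
The 3 values of 13 occupy positions 1–3 → each gets rank 3.
The 3 values of 6 occupy positions 4–6 → each gets rank 6.
Site 2 values → pooled ranks: 13→3, 6→6, 13→3, 6→6
Mean rank = (3 + 6 + 3 + 6) / 4 = 4.50

4.50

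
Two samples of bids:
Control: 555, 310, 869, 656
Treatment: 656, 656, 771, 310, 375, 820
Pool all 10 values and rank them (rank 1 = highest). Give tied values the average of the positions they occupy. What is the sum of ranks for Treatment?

32.5

Sorted (descending): 869, 820, 771, 656, 656, 656, 555, 375, 310, 310
The 3 values of 656 occupy positions 4–6 → average rank 5.
The 2 values of 310 occupy positions 9–10 → average rank (9+10)/2 = 9.5.
Treatment values → pooled ranks: 656→5, 656→5, 771→3, 310→9.5, 375→8, 820→2
Rank sum = 5 + 5 + 3 + 9.5 + 8 + 2 = 32.5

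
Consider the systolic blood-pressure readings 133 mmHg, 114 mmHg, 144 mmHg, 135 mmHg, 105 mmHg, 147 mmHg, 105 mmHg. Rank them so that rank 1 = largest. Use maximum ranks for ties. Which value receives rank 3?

Sorted (descending): 147, 144, 135, 133, 114, 105, 105
The 2 values of 105 occupy positions 6–7 → each gets rank 7.
Rank 3 → value 135.

135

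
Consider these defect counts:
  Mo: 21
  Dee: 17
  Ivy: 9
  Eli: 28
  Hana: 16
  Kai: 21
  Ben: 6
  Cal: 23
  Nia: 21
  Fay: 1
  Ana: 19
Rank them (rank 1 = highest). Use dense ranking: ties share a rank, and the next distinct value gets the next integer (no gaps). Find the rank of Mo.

3

Sorted (descending): 28, 23, 21, 21, 21, 19, 17, 16, 9, 6, 1
The 3 values of 21 share dense rank 3.
Remaining distinct values take the next consecutive integers.
Mo has value 21 → rank 3.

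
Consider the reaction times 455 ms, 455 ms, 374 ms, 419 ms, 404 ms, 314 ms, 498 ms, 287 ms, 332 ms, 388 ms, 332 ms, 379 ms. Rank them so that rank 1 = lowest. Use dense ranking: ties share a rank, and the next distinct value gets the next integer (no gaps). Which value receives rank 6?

388

Sorted (ascending): 287, 314, 332, 332, 374, 379, 388, 404, 419, 455, 455, 498
The 2 values of 332 share dense rank 3.
The 2 values of 455 share dense rank 9.
Remaining distinct values take the next consecutive integers.
Rank 6 → value 388.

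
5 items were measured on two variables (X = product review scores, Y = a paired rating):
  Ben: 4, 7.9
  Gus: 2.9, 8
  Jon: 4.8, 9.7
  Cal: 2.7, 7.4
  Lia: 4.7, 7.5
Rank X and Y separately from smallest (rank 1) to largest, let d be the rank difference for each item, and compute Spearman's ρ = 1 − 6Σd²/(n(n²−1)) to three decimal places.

Ranks of variable 1: 3, 2, 5, 1, 4
Ranks of variable 2: 3, 4, 5, 1, 2
d = r₁ − r₂: 0, -2, 0, 0, 2
d²: 0, 4, 0, 0, 4; Σd² = 8
ρ = 1 − 6·8/(5·24) = 1 − 48/120 = 0.600

0.600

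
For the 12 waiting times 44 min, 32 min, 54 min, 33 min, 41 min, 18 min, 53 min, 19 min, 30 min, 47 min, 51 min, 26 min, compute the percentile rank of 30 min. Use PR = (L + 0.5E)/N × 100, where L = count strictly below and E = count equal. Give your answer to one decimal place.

N = 12.
Strictly below 30: 3. Equal to 30: 1.
PR = (3 + 0.5·1)/12 × 100 = 29.2

29.2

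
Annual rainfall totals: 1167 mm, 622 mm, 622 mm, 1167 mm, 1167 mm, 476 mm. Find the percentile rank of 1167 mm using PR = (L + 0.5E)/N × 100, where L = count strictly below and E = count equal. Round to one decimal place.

N = 6.
Strictly below 1167: 3. Equal to 1167: 3.
PR = (3 + 0.5·3)/6 × 100 = 75.0

75.0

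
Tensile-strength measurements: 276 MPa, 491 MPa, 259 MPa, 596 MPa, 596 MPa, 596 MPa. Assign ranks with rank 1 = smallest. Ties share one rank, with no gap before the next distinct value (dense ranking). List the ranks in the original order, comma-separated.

Sorted (ascending): 259, 276, 491, 596, 596, 596
The 3 values of 596 share dense rank 4.
Remaining distinct values take the next consecutive integers.

2, 3, 1, 4, 4, 4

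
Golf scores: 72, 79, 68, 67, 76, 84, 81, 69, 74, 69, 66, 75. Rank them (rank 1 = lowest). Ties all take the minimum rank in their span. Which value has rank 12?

84

Sorted (ascending): 66, 67, 68, 69, 69, 72, 74, 75, 76, 79, 81, 84
The 2 values of 69 occupy positions 4–5 → each gets rank 4.
Rank 12 → value 84.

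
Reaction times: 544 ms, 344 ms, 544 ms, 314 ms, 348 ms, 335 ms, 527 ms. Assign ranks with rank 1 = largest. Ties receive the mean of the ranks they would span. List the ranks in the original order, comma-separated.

1.5, 5, 1.5, 7, 4, 6, 3

Sorted (descending): 544, 544, 527, 348, 344, 335, 314
The 2 values of 544 occupy positions 1–2 → average rank (1+2)/2 = 1.5.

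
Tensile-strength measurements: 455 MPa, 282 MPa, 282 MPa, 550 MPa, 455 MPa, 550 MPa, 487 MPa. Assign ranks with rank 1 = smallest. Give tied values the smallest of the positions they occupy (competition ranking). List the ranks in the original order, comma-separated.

Sorted (ascending): 282, 282, 455, 455, 487, 550, 550
The 2 values of 282 occupy positions 1–2 → each gets rank 1.
The 2 values of 455 occupy positions 3–4 → each gets rank 3.
The 2 values of 550 occupy positions 6–7 → each gets rank 6.

3, 1, 1, 6, 3, 6, 5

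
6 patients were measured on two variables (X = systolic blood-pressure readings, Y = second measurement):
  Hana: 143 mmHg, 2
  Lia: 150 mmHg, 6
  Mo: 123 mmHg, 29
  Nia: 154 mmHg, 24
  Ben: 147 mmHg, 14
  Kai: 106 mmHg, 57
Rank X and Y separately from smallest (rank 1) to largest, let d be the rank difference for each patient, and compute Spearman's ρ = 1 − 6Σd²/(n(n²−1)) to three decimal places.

Ranks of variable 1: 3, 5, 2, 6, 4, 1
Ranks of variable 2: 1, 2, 5, 4, 3, 6
d = r₁ − r₂: 2, 3, -3, 2, 1, -5
d²: 4, 9, 9, 4, 1, 25; Σd² = 52
ρ = 1 − 6·52/(6·35) = 1 − 312/210 = -0.486

-0.486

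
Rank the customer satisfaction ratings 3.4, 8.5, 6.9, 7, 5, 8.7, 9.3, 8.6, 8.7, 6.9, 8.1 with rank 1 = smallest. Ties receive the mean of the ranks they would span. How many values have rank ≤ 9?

Sorted (ascending): 3.4, 5, 6.9, 6.9, 7, 8.1, 8.5, 8.6, 8.7, 8.7, 9.3
The 2 values of 6.9 occupy positions 3–4 → average rank (3+4)/2 = 3.5.
The 2 values of 8.7 occupy positions 9–10 → average rank (9+10)/2 = 9.5.
Ranks ≤ 9: {1, 2, 3.5, 3.5, 5, 6, 7, 8} → 8 values.

8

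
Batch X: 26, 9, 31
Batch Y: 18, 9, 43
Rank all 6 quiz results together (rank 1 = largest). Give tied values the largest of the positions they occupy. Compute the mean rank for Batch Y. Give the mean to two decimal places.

3.67

Sorted (descending): 43, 31, 26, 18, 9, 9
The 2 values of 9 occupy positions 5–6 → each gets rank 6.
Batch Y values → pooled ranks: 18→4, 9→6, 43→1
Mean rank = (4 + 6 + 1) / 3 = 3.67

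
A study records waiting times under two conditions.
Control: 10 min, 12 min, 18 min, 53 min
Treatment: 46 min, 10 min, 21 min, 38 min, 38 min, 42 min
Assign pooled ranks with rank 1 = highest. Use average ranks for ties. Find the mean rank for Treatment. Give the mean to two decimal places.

4.92

Sorted (descending): 53, 46, 42, 38, 38, 21, 18, 12, 10, 10
The 2 values of 38 occupy positions 4–5 → average rank (4+5)/2 = 4.5.
The 2 values of 10 occupy positions 9–10 → average rank (9+10)/2 = 9.5.
Treatment values → pooled ranks: 46→2, 10→9.5, 21→6, 38→4.5, 38→4.5, 42→3
Mean rank = (2 + 9.5 + 6 + 4.5 + 4.5 + 3) / 6 = 4.92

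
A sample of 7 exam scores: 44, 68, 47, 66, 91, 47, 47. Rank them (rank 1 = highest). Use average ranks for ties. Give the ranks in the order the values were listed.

7, 2, 5, 3, 1, 5, 5

Sorted (descending): 91, 68, 66, 47, 47, 47, 44
The 3 values of 47 occupy positions 4–6 → average rank 5.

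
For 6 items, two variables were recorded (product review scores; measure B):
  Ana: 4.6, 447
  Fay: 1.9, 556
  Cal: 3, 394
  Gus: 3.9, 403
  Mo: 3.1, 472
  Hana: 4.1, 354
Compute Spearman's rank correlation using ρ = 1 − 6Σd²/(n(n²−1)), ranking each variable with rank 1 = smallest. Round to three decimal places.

-0.429

Ranks of variable 1: 6, 1, 2, 4, 3, 5
Ranks of variable 2: 4, 6, 2, 3, 5, 1
d = r₁ − r₂: 2, -5, 0, 1, -2, 4
d²: 4, 25, 0, 1, 4, 16; Σd² = 50
ρ = 1 − 6·50/(6·35) = 1 − 300/210 = -0.429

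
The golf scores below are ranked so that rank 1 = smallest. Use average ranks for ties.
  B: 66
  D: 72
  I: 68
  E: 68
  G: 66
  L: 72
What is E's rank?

3.5

Sorted (ascending): 66, 66, 68, 68, 72, 72
The 2 values of 66 occupy positions 1–2 → average rank (1+2)/2 = 1.5.
The 2 values of 68 occupy positions 3–4 → average rank (3+4)/2 = 3.5.
The 2 values of 72 occupy positions 5–6 → average rank (5+6)/2 = 5.5.
E has value 68 → rank 3.5.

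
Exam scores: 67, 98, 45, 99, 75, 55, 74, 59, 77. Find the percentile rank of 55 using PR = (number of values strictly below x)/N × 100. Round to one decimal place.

11.1

N = 9.
Strictly below 55: 1. Equal to 55: 1.
PR = 1/9 × 100 = 11.1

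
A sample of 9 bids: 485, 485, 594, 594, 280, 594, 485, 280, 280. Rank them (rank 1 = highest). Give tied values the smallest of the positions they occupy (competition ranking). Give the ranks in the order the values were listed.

4, 4, 1, 1, 7, 1, 4, 7, 7

Sorted (descending): 594, 594, 594, 485, 485, 485, 280, 280, 280
The 3 values of 594 occupy positions 1–3 → each gets rank 1.
The 3 values of 485 occupy positions 4–6 → each gets rank 4.
The 3 values of 280 occupy positions 7–9 → each gets rank 7.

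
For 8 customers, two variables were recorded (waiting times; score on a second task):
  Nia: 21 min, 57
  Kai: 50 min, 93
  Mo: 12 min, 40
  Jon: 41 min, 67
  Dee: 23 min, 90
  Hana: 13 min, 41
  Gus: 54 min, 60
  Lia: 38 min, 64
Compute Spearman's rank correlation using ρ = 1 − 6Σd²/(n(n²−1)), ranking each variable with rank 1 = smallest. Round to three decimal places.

Ranks of variable 1: 3, 7, 1, 6, 4, 2, 8, 5
Ranks of variable 2: 3, 8, 1, 6, 7, 2, 4, 5
d = r₁ − r₂: 0, -1, 0, 0, -3, 0, 4, 0
d²: 0, 1, 0, 0, 9, 0, 16, 0; Σd² = 26
ρ = 1 − 6·26/(8·63) = 1 − 156/504 = 0.690

0.690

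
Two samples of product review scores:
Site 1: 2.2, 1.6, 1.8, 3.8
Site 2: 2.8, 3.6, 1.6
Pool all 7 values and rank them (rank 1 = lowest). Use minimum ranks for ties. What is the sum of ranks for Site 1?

15

Sorted (ascending): 1.6, 1.6, 1.8, 2.2, 2.8, 3.6, 3.8
The 2 values of 1.6 occupy positions 1–2 → each gets rank 1.
Site 1 values → pooled ranks: 2.2→4, 1.6→1, 1.8→3, 3.8→7
Rank sum = 4 + 1 + 3 + 7 = 15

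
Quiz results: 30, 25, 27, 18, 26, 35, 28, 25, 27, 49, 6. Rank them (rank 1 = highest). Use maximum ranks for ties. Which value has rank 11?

6

Sorted (descending): 49, 35, 30, 28, 27, 27, 26, 25, 25, 18, 6
The 2 values of 27 occupy positions 5–6 → each gets rank 6.
The 2 values of 25 occupy positions 8–9 → each gets rank 9.
Rank 11 → value 6.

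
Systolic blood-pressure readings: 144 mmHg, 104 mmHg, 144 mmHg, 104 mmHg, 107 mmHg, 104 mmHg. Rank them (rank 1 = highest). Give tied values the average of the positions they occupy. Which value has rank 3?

107

Sorted (descending): 144, 144, 107, 104, 104, 104
The 2 values of 144 occupy positions 1–2 → average rank (1+2)/2 = 1.5.
The 3 values of 104 occupy positions 4–6 → average rank 5.
Rank 3 → value 107.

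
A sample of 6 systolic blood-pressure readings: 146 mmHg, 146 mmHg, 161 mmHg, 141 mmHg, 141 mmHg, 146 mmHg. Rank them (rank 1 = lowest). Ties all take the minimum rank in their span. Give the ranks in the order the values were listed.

3, 3, 6, 1, 1, 3

Sorted (ascending): 141, 141, 146, 146, 146, 161
The 2 values of 141 occupy positions 1–2 → each gets rank 1.
The 3 values of 146 occupy positions 3–5 → each gets rank 3.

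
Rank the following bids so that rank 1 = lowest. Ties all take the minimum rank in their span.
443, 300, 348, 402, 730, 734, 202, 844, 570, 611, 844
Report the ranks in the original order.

5, 2, 3, 4, 8, 9, 1, 10, 6, 7, 10

Sorted (ascending): 202, 300, 348, 402, 443, 570, 611, 730, 734, 844, 844
The 2 values of 844 occupy positions 10–11 → each gets rank 10.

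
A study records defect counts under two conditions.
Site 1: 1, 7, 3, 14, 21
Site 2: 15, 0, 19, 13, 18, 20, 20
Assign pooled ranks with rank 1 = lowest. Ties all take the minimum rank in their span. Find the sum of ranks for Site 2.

50

Sorted (ascending): 0, 1, 3, 7, 13, 14, 15, 18, 19, 20, 20, 21
The 2 values of 20 occupy positions 10–11 → each gets rank 10.
Site 2 values → pooled ranks: 15→7, 0→1, 19→9, 13→5, 18→8, 20→10, 20→10
Rank sum = 7 + 1 + 9 + 5 + 8 + 10 + 10 = 50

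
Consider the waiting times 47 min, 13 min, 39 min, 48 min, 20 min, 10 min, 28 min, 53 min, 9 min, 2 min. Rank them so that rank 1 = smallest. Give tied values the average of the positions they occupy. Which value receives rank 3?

10

Sorted (ascending): 2, 9, 10, 13, 20, 28, 39, 47, 48, 53
No ties — each value takes its position as its rank.
Rank 3 → value 10.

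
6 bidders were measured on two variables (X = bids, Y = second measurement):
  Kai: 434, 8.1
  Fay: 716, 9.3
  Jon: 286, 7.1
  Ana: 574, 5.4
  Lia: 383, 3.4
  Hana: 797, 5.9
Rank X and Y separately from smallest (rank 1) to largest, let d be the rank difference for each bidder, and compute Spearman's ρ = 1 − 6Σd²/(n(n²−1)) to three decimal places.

Ranks of variable 1: 3, 5, 1, 4, 2, 6
Ranks of variable 2: 5, 6, 4, 2, 1, 3
d = r₁ − r₂: -2, -1, -3, 2, 1, 3
d²: 4, 1, 9, 4, 1, 9; Σd² = 28
ρ = 1 − 6·28/(6·35) = 1 − 168/210 = 0.200

0.200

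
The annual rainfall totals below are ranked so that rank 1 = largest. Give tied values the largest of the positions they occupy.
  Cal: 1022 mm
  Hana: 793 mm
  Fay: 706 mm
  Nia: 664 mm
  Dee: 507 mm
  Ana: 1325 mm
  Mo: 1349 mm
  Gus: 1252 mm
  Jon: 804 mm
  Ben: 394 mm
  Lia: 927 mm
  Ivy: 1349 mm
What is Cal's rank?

Sorted (descending): 1349, 1349, 1325, 1252, 1022, 927, 804, 793, 706, 664, 507, 394
The 2 values of 1349 occupy positions 1–2 → each gets rank 2.
Cal has value 1022 mm → rank 5.

5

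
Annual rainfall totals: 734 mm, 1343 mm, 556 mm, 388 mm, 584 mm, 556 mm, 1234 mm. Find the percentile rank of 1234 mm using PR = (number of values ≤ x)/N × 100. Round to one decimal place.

N = 7.
Strictly below 1234: 5. Equal to 1234: 1.
PR = 6/7 × 100 = 85.7

85.7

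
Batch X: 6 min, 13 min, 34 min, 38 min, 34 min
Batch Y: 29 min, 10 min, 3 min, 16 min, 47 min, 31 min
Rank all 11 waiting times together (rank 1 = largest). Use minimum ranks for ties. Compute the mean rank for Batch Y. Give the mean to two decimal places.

Sorted (descending): 47, 38, 34, 34, 31, 29, 16, 13, 10, 6, 3
The 2 values of 34 occupy positions 3–4 → each gets rank 3.
Batch Y values → pooled ranks: 29→6, 10→9, 3→11, 16→7, 47→1, 31→5
Mean rank = (6 + 9 + 11 + 7 + 1 + 5) / 6 = 6.50

6.50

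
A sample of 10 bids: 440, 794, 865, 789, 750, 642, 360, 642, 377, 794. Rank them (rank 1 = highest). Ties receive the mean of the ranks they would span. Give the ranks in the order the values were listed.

Sorted (descending): 865, 794, 794, 789, 750, 642, 642, 440, 377, 360
The 2 values of 794 occupy positions 2–3 → average rank (2+3)/2 = 2.5.
The 2 values of 642 occupy positions 6–7 → average rank (6+7)/2 = 6.5.

8, 2.5, 1, 4, 5, 6.5, 10, 6.5, 9, 2.5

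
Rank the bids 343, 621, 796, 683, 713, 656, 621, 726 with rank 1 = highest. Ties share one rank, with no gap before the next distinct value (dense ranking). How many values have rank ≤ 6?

7

Sorted (descending): 796, 726, 713, 683, 656, 621, 621, 343
The 2 values of 621 share dense rank 6.
Remaining distinct values take the next consecutive integers.
Ranks ≤ 6: {1, 2, 3, 4, 5, 6, 6} → 7 values.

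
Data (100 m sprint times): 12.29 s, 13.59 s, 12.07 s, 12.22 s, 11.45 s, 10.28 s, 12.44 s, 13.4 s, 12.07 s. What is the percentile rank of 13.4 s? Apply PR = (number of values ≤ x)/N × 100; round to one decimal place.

88.9

N = 9.
Strictly below 13.4: 7. Equal to 13.4: 1.
PR = 8/9 × 100 = 88.9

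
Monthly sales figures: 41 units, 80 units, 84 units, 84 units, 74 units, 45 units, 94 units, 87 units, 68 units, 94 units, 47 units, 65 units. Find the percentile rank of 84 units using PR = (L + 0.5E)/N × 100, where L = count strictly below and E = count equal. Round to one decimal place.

N = 12.
Strictly below 84: 7. Equal to 84: 2.
PR = (7 + 0.5·2)/12 × 100 = 66.7

66.7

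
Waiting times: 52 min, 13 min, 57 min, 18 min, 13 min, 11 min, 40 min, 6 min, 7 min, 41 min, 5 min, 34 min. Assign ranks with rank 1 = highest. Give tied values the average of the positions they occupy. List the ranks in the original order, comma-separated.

2, 7.5, 1, 6, 7.5, 9, 4, 11, 10, 3, 12, 5

Sorted (descending): 57, 52, 41, 40, 34, 18, 13, 13, 11, 7, 6, 5
The 2 values of 13 occupy positions 7–8 → average rank (7+8)/2 = 7.5.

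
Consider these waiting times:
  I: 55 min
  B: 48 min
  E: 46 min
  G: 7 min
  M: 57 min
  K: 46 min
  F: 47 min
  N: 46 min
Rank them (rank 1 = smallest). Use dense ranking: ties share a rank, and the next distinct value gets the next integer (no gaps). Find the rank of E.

Sorted (ascending): 7, 46, 46, 46, 47, 48, 55, 57
The 3 values of 46 share dense rank 2.
Remaining distinct values take the next consecutive integers.
E has value 46 min → rank 2.

2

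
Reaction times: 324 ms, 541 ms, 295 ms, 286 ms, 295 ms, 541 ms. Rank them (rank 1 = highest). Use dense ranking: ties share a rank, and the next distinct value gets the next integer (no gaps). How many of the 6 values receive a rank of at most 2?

3

Sorted (descending): 541, 541, 324, 295, 295, 286
The 2 values of 541 share dense rank 1.
The 2 values of 295 share dense rank 3.
Remaining distinct values take the next consecutive integers.
Ranks ≤ 2: {1, 1, 2} → 3 values.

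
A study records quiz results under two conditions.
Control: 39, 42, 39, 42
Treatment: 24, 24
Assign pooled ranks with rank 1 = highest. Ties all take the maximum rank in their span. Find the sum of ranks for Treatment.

Sorted (descending): 42, 42, 39, 39, 24, 24
The 2 values of 42 occupy positions 1–2 → each gets rank 2.
The 2 values of 39 occupy positions 3–4 → each gets rank 4.
The 2 values of 24 occupy positions 5–6 → each gets rank 6.
Treatment values → pooled ranks: 24→6, 24→6
Rank sum = 6 + 6 = 12

12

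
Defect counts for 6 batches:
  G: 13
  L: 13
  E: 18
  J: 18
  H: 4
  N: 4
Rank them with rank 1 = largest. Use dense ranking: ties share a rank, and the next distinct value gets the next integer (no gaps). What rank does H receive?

Sorted (descending): 18, 18, 13, 13, 4, 4
The 2 values of 18 share dense rank 1.
The 2 values of 13 share dense rank 2.
The 2 values of 4 share dense rank 3.
H has value 4 → rank 3.

3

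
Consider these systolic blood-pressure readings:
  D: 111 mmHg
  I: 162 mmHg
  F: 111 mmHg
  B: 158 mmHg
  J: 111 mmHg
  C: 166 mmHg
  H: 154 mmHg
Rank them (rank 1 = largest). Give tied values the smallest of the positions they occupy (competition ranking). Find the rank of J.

Sorted (descending): 166, 162, 158, 154, 111, 111, 111
The 3 values of 111 occupy positions 5–7 → each gets rank 5.
J has value 111 mmHg → rank 5.

5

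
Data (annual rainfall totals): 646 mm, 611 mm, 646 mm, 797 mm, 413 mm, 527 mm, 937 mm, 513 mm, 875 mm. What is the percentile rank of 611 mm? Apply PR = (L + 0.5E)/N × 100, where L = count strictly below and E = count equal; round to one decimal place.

38.9

N = 9.
Strictly below 611: 3. Equal to 611: 1.
PR = (3 + 0.5·1)/9 × 100 = 38.9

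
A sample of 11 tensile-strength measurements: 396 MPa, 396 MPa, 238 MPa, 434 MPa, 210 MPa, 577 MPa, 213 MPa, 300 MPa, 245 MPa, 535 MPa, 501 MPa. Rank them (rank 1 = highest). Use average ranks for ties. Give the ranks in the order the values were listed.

5.5, 5.5, 9, 4, 11, 1, 10, 7, 8, 2, 3

Sorted (descending): 577, 535, 501, 434, 396, 396, 300, 245, 238, 213, 210
The 2 values of 396 occupy positions 5–6 → average rank (5+6)/2 = 5.5.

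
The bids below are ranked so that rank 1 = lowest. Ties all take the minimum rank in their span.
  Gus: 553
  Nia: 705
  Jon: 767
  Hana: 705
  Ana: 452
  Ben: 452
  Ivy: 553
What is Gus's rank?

Sorted (ascending): 452, 452, 553, 553, 705, 705, 767
The 2 values of 452 occupy positions 1–2 → each gets rank 1.
The 2 values of 553 occupy positions 3–4 → each gets rank 3.
The 2 values of 705 occupy positions 5–6 → each gets rank 5.
Gus has value 553 → rank 3.

3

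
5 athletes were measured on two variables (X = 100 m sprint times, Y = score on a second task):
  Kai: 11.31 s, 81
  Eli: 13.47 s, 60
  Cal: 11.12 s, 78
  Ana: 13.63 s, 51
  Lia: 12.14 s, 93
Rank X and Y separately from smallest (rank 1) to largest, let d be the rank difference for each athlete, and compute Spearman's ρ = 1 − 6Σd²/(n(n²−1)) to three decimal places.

-0.600

Ranks of variable 1: 2, 4, 1, 5, 3
Ranks of variable 2: 4, 2, 3, 1, 5
d = r₁ − r₂: -2, 2, -2, 4, -2
d²: 4, 4, 4, 16, 4; Σd² = 32
ρ = 1 − 6·32/(5·24) = 1 − 192/120 = -0.600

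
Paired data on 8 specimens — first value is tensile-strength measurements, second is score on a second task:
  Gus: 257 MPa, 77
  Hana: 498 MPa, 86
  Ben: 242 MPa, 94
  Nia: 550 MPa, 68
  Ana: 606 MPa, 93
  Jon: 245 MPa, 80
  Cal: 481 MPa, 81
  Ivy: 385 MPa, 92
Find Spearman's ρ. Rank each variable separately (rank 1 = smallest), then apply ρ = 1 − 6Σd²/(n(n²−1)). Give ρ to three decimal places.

-0.119

Ranks of variable 1: 3, 6, 1, 7, 8, 2, 5, 4
Ranks of variable 2: 2, 5, 8, 1, 7, 3, 4, 6
d = r₁ − r₂: 1, 1, -7, 6, 1, -1, 1, -2
d²: 1, 1, 49, 36, 1, 1, 1, 4; Σd² = 94
ρ = 1 − 6·94/(8·63) = 1 − 564/504 = -0.119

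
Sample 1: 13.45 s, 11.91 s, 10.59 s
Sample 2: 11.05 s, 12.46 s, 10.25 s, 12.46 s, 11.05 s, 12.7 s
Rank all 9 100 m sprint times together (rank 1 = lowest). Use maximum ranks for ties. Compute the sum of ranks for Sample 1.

Sorted (ascending): 10.25, 10.59, 11.05, 11.05, 11.91, 12.46, 12.46, 12.7, 13.45
The 2 values of 11.05 occupy positions 3–4 → each gets rank 4.
The 2 values of 12.46 occupy positions 6–7 → each gets rank 7.
Sample 1 values → pooled ranks: 13.45→9, 11.91→5, 10.59→2
Rank sum = 9 + 5 + 2 = 16

16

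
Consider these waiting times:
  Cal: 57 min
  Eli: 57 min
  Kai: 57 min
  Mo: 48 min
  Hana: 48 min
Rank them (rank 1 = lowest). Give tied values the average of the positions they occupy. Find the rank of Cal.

4

Sorted (ascending): 48, 48, 57, 57, 57
The 2 values of 48 occupy positions 1–2 → average rank (1+2)/2 = 1.5.
The 3 values of 57 occupy positions 3–5 → average rank 4.
Cal has value 57 min → rank 4.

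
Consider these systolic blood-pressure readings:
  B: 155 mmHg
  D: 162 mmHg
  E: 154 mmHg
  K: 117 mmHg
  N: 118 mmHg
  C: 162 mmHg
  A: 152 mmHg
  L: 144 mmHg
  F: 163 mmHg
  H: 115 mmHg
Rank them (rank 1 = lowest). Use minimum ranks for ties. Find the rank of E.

6

Sorted (ascending): 115, 117, 118, 144, 152, 154, 155, 162, 162, 163
The 2 values of 162 occupy positions 8–9 → each gets rank 8.
E has value 154 mmHg → rank 6.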